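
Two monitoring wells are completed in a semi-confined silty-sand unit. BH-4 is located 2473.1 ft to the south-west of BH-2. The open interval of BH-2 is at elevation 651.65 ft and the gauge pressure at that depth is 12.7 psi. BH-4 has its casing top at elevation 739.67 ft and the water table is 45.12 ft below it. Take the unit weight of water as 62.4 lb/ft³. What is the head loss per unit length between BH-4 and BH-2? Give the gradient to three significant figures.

Pressure head at BH-2: ψ = 144·P/γ = 144 × 12.7 / 62.4 = 29.31 ft.
Total head at BH-2: h = z + ψ = 651.65 + 29.31 = 680.96 ft.
Total head at BH-4: h = 739.67 − 45.12 = 694.55 ft.
Head difference: h(BH-2) − h(BH-4) = 680.96 − 694.55 = -13.59 ft.
Hydraulic gradient: i = |Δh| / L = 13.59 / 2473.1 = 0.00550.

i ≈ 0.00550 ft/ft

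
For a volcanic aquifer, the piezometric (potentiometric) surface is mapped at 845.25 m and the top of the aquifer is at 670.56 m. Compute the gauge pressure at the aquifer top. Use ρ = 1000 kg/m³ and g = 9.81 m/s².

P ≈ 1710 kPa

Pressure head at the aquifer top: ψ = h − z = 845.25 − 670.56 = 174.69 m.
P = ρgψ = 1000 × 9.81 × 174.69 = 1713709 Pa ≈ 1710 kPa.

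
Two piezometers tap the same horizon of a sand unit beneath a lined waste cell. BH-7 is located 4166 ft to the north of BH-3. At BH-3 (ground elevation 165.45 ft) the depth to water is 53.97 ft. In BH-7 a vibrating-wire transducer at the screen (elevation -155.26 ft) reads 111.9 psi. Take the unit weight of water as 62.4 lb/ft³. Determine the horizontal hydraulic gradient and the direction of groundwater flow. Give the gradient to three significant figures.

i ≈ 0.00204; groundwater flows toward the north

Total head at BH-3: h = 165.45 − 53.97 = 111.48 ft.
Pressure head at BH-7: ψ = 144·P/γ = 144 × 111.9 / 62.4 = 258.23 ft.
Total head at BH-7: h = z + ψ = -155.26 + 258.23 = 102.97 ft.
Head difference: h(BH-3) − h(BH-7) = 111.48 − 102.97 = 8.51 ft.
Hydraulic gradient: i = |Δh| / L = 8.51 / 4166 = 0.00204.
Flow is from higher to lower head: from BH-3 toward BH-7, i.e. toward the north.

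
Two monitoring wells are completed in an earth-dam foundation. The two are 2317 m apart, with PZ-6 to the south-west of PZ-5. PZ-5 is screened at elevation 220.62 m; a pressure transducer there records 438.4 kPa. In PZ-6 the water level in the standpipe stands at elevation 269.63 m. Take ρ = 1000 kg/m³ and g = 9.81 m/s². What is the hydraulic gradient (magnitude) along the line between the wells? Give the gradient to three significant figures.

Pressure head at PZ-5: ψ = P/(ρg) = 438.4×1000 / (1000 × 9.81) = 44.69 m.
Total head at PZ-5: h = z + ψ = 220.62 + 44.69 = 265.31 m.
Total head at PZ-6: h = 269.63 m (water level in the piezometer is the total head).
Head difference: h(PZ-5) − h(PZ-6) = 265.31 − 269.63 = -4.32 m.
Hydraulic gradient: i = |Δh| / L = 4.32 / 2317 = 0.00186.

i ≈ 0.00186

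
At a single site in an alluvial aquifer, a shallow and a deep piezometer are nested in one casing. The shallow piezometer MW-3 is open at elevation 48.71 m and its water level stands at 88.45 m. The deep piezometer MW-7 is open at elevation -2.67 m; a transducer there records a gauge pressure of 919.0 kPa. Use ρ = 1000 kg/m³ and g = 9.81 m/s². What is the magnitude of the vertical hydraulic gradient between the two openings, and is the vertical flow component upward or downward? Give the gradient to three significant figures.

Total head at MW-3: h = 88.45 m (water level in the standpipe).
Pressure head at MW-7: ψ = P/(ρg) = 919.0×1000 / (1000 × 9.81) = 93.68 m.
Total head at MW-7: h = z + ψ = -2.67 + 93.68 = 91.01 m.
Δh = h(MW-3) − h(MW-7) = 88.45 − 91.01 = -2.56 m.
Vertical separation Δz = 48.71 − (-2.67) = 51.38 m.
|i_v| = |Δh| / Δz = 2.56 / 51.38 = 0.0498.
Head is higher in the deep piezometer, so vertical flow is upward (discharge condition).

|i_v| ≈ 0.0498; vertical flow is upward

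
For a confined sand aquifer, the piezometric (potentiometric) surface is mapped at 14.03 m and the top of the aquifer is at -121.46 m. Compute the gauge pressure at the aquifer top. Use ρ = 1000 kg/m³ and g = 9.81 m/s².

P ≈ 1330 kPa

Pressure head at the aquifer top: ψ = h − z = 14.03 − (-121.46) = 135.49 m.
P = ρgψ = 1000 × 9.81 × 135.49 = 1329157 Pa ≈ 1330 kPa.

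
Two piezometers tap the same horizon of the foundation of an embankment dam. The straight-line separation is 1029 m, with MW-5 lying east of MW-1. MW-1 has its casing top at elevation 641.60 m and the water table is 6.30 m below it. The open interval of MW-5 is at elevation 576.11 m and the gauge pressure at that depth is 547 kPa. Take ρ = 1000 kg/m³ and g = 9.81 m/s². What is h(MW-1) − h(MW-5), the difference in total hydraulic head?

Total head at MW-1: h = 641.60 − 6.30 = 635.30 m.
Pressure head at MW-5: ψ = P/(ρg) = 547×1000 / (1000 × 9.81) = 55.76 m.
Total head at MW-5: h = z + ψ = 576.11 + 55.76 = 631.87 m.
Head difference: h(MW-1) − h(MW-5) = 635.30 − 631.87 = 3.43 m.

Δh ≈ 3.43 m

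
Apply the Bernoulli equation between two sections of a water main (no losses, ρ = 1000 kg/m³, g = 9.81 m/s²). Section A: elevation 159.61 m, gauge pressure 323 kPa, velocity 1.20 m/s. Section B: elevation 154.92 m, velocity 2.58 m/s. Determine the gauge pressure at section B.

Pressure head at A: ψ₁ = P₁/(ρg) = 323×1000 / (1000 × 9.81) = 32.93 m.
Velocity heads: v₁²/2g = 1.20²/19.62 = 0.073 m; v₂²/2g = 2.58²/19.62 = 0.339 m.
Total head H = z₁ + ψ₁ + v₁²/2g = 159.61 + 32.93 + 0.073 = 192.61 m.
ψ₂ = H − z₂ − v₂²/2g = 192.61 − 154.92 − 0.339 = 37.35 m.
P₂ = ρgψ₂ = 1000 × 9.81 × 37.35 ≈ 366 kPa.

P₂ ≈ 366 kPa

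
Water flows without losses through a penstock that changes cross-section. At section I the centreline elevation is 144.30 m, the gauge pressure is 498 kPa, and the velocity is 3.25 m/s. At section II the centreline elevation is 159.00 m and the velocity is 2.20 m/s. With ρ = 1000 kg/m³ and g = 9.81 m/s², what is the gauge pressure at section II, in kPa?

P₂ ≈ 357 kPa

Pressure head at I: ψ₁ = P₁/(ρg) = 498×1000 / (1000 × 9.81) = 50.76 m.
Velocity heads: v₁²/2g = 3.25²/19.62 = 0.538 m; v₂²/2g = 2.20²/19.62 = 0.247 m.
Total head H = z₁ + ψ₁ + v₁²/2g = 144.30 + 50.76 + 0.538 = 195.60 m.
ψ₂ = H − z₂ − v₂²/2g = 195.60 − 159.00 − 0.247 = 36.35 m.
P₂ = ρgψ₂ = 1000 × 9.81 × 36.35 ≈ 357 kPa.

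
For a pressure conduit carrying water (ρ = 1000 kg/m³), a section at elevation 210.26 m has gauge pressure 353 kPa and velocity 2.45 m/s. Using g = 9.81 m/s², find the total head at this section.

h ≈ 246.55 m

Pressure head ψ = P/(ρg) = 353×1000 / (1000 × 9.81) = 35.98 m.
Velocity head = v²/(2g) = 2.45² / (2 × 9.81) = 0.306 m.
h = z + ψ + v²/(2g) = 210.26 + 35.98 + 0.306 = 246.55 m.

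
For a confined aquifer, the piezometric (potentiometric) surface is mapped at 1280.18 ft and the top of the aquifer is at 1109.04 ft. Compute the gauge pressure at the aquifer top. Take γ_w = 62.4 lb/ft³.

P ≈ 74.2 psi

Pressure head at the aquifer top: ψ = h − z = 1280.18 − 1109.04 = 171.14 ft.
P = γψ/144 = 62.4 × 171.14 / 144 = 74.2 psi.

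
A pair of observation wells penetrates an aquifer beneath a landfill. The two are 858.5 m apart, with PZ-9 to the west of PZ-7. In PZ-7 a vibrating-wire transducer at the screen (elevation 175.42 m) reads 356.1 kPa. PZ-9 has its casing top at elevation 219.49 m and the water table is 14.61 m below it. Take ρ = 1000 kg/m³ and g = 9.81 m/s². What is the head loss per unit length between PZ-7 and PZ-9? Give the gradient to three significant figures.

i ≈ 0.00797 m/m

Pressure head at PZ-7: ψ = P/(ρg) = 356.1×1000 / (1000 × 9.81) = 36.30 m.
Total head at PZ-7: h = z + ψ = 175.42 + 36.30 = 211.72 m.
Total head at PZ-9: h = 219.49 − 14.61 = 204.88 m.
Head difference: h(PZ-7) − h(PZ-9) = 211.72 − 204.88 = 6.84 m.
Hydraulic gradient: i = |Δh| / L = 6.84 / 858.5 = 0.00797.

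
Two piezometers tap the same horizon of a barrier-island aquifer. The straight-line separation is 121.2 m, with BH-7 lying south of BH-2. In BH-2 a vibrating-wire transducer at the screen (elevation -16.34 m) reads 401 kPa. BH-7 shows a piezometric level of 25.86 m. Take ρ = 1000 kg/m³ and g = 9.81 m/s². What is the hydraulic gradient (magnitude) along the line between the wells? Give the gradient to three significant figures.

i ≈ 0.0109

Pressure head at BH-2: ψ = P/(ρg) = 401×1000 / (1000 × 9.81) = 40.88 m.
Total head at BH-2: h = z + ψ = -16.34 + 40.88 = 24.54 m.
Total head at BH-7: h = 25.86 m (water level in the piezometer is the total head).
Head difference: h(BH-2) − h(BH-7) = 24.54 − 25.86 = -1.32 m.
Hydraulic gradient: i = |Δh| / L = 1.32 / 121.2 = 0.0109.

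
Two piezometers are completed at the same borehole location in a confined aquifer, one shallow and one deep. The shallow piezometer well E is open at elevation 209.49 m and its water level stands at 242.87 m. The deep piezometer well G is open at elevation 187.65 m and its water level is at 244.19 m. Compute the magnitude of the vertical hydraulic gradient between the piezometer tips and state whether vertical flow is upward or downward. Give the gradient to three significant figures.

Total head at well E: h = 242.87 m (water level in the standpipe).
Total head at well G: h = 244.19 m.
Δh = h(well E) − h(well G) = 242.87 − 244.19 = -1.32 m.
Vertical separation Δz = 209.49 − 187.65 = 21.84 m.
|i_v| = |Δh| / Δz = 1.32 / 21.84 = 0.0604.
Head is higher in the deep piezometer, so vertical flow is upward (discharge condition).

|i_v| ≈ 0.0604; vertical flow is upward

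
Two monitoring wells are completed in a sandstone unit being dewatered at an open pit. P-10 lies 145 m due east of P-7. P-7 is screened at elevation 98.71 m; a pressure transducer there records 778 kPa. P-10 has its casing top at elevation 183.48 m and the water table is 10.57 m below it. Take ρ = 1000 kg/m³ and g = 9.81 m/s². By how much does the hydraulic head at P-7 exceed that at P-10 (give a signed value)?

Δh ≈ 5.11 m

Pressure head at P-7: ψ = P/(ρg) = 778×1000 / (1000 × 9.81) = 79.31 m.
Total head at P-7: h = z + ψ = 98.71 + 79.31 = 178.02 m.
Total head at P-10: h = 183.48 − 10.57 = 172.91 m.
Head difference: h(P-7) − h(P-10) = 178.02 − 172.91 = 5.11 m.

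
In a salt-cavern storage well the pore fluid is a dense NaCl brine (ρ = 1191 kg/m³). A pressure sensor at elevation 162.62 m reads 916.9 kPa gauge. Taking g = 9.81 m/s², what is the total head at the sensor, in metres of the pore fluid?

h ≈ 241.10 m

ψ = P/(ρg) = 916.9×1000 / (1191 × 9.81) = 78.48 m.
h = z + ψ = 162.62 + 78.48 = 241.10 m.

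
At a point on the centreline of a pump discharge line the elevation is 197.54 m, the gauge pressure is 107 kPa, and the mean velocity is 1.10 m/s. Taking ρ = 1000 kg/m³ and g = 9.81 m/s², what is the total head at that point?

Pressure head ψ = P/(ρg) = 107×1000 / (1000 × 9.81) = 10.91 m.
Velocity head = v²/(2g) = 1.10² / (2 × 9.81) = 0.062 m.
h = z + ψ + v²/(2g) = 197.54 + 10.91 + 0.062 = 208.51 m.

h ≈ 208.51 m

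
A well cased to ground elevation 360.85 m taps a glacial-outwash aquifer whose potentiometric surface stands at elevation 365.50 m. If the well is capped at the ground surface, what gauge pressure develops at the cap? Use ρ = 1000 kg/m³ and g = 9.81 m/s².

Head above the cap: Δh = 365.50 − 360.85 = 4.65 m.
P = ρgΔh = 1000 × 9.81 × 4.65 = 45616 Pa ≈ 45.6 kPa.

P ≈ 45.6 kPa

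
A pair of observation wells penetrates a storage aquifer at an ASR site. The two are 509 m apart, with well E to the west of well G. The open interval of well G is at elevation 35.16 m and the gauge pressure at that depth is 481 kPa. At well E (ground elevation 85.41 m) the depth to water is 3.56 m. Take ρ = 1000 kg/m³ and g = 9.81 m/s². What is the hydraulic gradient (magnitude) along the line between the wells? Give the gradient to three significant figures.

i ≈ 0.00460

Pressure head at well G: ψ = P/(ρg) = 481×1000 / (1000 × 9.81) = 49.03 m.
Total head at well G: h = z + ψ = 35.16 + 49.03 = 84.19 m.
Total head at well E: h = 85.41 − 3.56 = 81.85 m.
Head difference: h(well G) − h(well E) = 84.19 − 81.85 = 2.34 m.
Hydraulic gradient: i = |Δh| / L = 2.34 / 509 = 0.00460.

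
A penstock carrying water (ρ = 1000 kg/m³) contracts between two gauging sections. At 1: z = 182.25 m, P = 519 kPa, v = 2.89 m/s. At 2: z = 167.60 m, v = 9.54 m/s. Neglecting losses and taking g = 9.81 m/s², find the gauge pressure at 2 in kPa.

P₂ ≈ 621 kPa

Pressure head at 1: ψ₁ = P₁/(ρg) = 519×1000 / (1000 × 9.81) = 52.91 m.
Velocity heads: v₁²/2g = 2.89²/19.62 = 0.426 m; v₂²/2g = 9.54²/19.62 = 4.639 m.
Total head H = z₁ + ψ₁ + v₁²/2g = 182.25 + 52.91 + 0.426 = 235.59 m.
ψ₂ = H − z₂ − v₂²/2g = 235.59 − 167.60 − 4.639 = 63.35 m.
P₂ = ρgψ₂ = 1000 × 9.81 × 63.35 ≈ 621 kPa.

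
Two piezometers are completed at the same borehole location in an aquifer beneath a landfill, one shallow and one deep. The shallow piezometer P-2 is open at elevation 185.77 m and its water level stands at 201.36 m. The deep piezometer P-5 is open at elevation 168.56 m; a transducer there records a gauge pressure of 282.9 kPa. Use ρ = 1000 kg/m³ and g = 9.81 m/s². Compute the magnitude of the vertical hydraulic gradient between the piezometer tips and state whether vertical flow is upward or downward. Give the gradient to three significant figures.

|i_v| ≈ 0.230; vertical flow is downward

Total head at P-2: h = 201.36 m (water level in the standpipe).
Pressure head at P-5: ψ = P/(ρg) = 282.9×1000 / (1000 × 9.81) = 28.84 m.
Total head at P-5: h = z + ψ = 168.56 + 28.84 = 197.40 m.
Δh = h(P-2) − h(P-5) = 201.36 − 197.40 = 3.96 m.
Vertical separation Δz = 185.77 − 168.56 = 17.21 m.
|i_v| = |Δh| / Δz = 3.96 / 17.21 = 0.230.
Head is higher in the shallow piezometer, so vertical flow is downward (recharge condition).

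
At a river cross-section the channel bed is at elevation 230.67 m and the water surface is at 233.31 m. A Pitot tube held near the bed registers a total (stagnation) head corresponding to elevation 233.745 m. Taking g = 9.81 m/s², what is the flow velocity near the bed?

Near the bed, under hydrostatic conditions, the piezometric head (z + ψ) equals the free-surface elevation, 233.31 m.
Velocity head = total − piezometric = 233.745 − 233.31 = 0.435 m.
v = √(2g·h_v) = √(2 × 9.81 × 0.435) = 2.92 m/s.

v ≈ 2.92 m/s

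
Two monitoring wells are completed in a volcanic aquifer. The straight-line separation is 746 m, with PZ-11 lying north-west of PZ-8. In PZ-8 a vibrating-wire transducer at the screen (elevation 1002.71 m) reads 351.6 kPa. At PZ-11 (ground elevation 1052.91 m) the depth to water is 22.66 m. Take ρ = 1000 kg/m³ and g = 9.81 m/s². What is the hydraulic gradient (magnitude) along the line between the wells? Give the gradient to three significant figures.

i ≈ 0.0111

Pressure head at PZ-8: ψ = P/(ρg) = 351.6×1000 / (1000 × 9.81) = 35.84 m.
Total head at PZ-8: h = z + ψ = 1002.71 + 35.84 = 1038.55 m.
Total head at PZ-11: h = 1052.91 − 22.66 = 1030.25 m.
Head difference: h(PZ-8) − h(PZ-11) = 1038.55 − 1030.25 = 8.30 m.
Hydraulic gradient: i = |Δh| / L = 8.30 / 746 = 0.0111.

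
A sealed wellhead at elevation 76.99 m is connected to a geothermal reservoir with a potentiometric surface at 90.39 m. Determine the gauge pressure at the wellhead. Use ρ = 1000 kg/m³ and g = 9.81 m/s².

P ≈ 131 kPa

Head above the cap: Δh = 90.39 − 76.99 = 13.40 m.
P = ρgΔh = 1000 × 9.81 × 13.40 = 131454 Pa ≈ 131 kPa.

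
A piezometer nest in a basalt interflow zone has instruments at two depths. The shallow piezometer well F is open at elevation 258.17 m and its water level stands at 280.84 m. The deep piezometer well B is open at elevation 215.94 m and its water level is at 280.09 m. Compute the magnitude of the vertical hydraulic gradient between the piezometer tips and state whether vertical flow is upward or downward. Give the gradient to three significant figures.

Total head at well F: h = 280.84 m (water level in the standpipe).
Total head at well B: h = 280.09 m.
Δh = h(well F) − h(well B) = 280.84 − 280.09 = 0.75 m.
Vertical separation Δz = 258.17 − 215.94 = 42.23 m.
|i_v| = |Δh| / Δz = 0.75 / 42.23 = 0.0178.
Head is higher in the shallow piezometer, so vertical flow is downward (recharge condition).

|i_v| ≈ 0.0178; vertical flow is downward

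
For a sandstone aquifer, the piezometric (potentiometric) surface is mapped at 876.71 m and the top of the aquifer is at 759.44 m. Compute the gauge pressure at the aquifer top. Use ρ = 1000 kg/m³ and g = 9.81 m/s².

P ≈ 1150 kPa

Pressure head at the aquifer top: ψ = h − z = 876.71 − 759.44 = 117.27 m.
P = ρgψ = 1000 × 9.81 × 117.27 = 1150419 Pa ≈ 1150 kPa.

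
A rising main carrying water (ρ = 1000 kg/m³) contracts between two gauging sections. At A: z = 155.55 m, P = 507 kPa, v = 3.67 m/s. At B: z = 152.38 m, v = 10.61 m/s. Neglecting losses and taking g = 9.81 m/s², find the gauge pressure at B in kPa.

P₂ ≈ 489 kPa

Pressure head at A: ψ₁ = P₁/(ρg) = 507×1000 / (1000 × 9.81) = 51.68 m.
Velocity heads: v₁²/2g = 3.67²/19.62 = 0.686 m; v₂²/2g = 10.61²/19.62 = 5.738 m.
Total head H = z₁ + ψ₁ + v₁²/2g = 155.55 + 51.68 + 0.686 = 207.92 m.
ψ₂ = H − z₂ − v₂²/2g = 207.92 − 152.38 − 5.738 = 49.80 m.
P₂ = ρgψ₂ = 1000 × 9.81 × 49.80 ≈ 489 kPa.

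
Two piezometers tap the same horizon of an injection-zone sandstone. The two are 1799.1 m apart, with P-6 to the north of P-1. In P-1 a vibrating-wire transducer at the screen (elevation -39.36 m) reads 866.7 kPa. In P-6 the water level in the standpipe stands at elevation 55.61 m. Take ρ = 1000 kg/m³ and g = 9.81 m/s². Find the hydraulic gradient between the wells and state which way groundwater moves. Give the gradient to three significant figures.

Pressure head at P-1: ψ = P/(ρg) = 866.7×1000 / (1000 × 9.81) = 88.35 m.
Total head at P-1: h = z + ψ = -39.36 + 88.35 = 48.99 m.
Total head at P-6: h = 55.61 m (water level in the piezometer is the total head).
Head difference: h(P-1) − h(P-6) = 48.99 − 55.61 = -6.62 m.
Hydraulic gradient: i = |Δh| / L = 6.62 / 1799.1 = 0.00368.
Flow is from higher to lower head: from P-6 toward P-1, i.e. toward the south.

i ≈ 0.00368; groundwater flows toward the south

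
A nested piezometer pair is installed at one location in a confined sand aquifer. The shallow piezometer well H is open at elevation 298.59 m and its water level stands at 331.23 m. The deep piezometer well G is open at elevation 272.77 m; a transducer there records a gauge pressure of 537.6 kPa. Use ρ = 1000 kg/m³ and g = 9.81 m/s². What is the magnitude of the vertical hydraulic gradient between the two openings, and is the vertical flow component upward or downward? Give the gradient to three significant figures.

Total head at well H: h = 331.23 m (water level in the standpipe).
Pressure head at well G: ψ = P/(ρg) = 537.6×1000 / (1000 × 9.81) = 54.80 m.
Total head at well G: h = z + ψ = 272.77 + 54.80 = 327.57 m.
Δh = h(well H) − h(well G) = 331.23 − 327.57 = 3.66 m.
Vertical separation Δz = 298.59 − 272.77 = 25.82 m.
|i_v| = |Δh| / Δz = 3.66 / 25.82 = 0.142.
Head is higher in the shallow piezometer, so vertical flow is downward (recharge condition).

|i_v| ≈ 0.142; vertical flow is downward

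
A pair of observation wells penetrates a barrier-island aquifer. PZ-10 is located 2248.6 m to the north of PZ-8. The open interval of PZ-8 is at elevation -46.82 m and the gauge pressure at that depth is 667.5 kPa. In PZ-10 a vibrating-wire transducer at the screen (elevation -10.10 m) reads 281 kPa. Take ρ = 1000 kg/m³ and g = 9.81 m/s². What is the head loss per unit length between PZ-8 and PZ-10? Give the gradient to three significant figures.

i ≈ 0.00119 m/m

Pressure head at PZ-8: ψ = P/(ρg) = 667.5×1000 / (1000 × 9.81) = 68.04 m.
Total head at PZ-8: h = z + ψ = -46.82 + 68.04 = 21.22 m.
Pressure head at PZ-10: ψ = P/(ρg) = 281×1000 / (1000 × 9.81) = 28.64 m.
Total head at PZ-10: h = z + ψ = -10.10 + 28.64 = 18.54 m.
Head difference: h(PZ-8) − h(PZ-10) = 21.22 − 18.54 = 2.68 m.
Hydraulic gradient: i = |Δh| / L = 2.68 / 2248.6 = 0.00119.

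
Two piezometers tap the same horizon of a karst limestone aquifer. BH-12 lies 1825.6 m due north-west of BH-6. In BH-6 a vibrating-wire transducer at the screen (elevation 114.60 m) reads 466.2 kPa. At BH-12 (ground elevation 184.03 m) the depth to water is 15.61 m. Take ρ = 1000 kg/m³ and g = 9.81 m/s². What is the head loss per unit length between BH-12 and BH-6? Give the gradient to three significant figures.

Pressure head at BH-6: ψ = P/(ρg) = 466.2×1000 / (1000 × 9.81) = 47.52 m.
Total head at BH-6: h = z + ψ = 114.60 + 47.52 = 162.12 m.
Total head at BH-12: h = 184.03 − 15.61 = 168.42 m.
Head difference: h(BH-6) − h(BH-12) = 162.12 − 168.42 = -6.30 m.
Hydraulic gradient: i = |Δh| / L = 6.30 / 1825.6 = 0.00345.

i ≈ 0.00345 m/m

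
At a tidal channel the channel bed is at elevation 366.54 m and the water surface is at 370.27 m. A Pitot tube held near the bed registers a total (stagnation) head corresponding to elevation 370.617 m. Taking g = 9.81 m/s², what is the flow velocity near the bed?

v ≈ 2.61 m/s

Near the bed, under hydrostatic conditions, the piezometric head (z + ψ) equals the free-surface elevation, 370.27 m.
Velocity head = total − piezometric = 370.617 − 370.27 = 0.347 m.
v = √(2g·h_v) = √(2 × 9.81 × 0.347) = 2.61 m/s.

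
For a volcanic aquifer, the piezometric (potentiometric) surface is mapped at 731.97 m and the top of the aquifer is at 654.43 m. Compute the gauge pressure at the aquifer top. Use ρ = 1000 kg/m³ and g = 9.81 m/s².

Pressure head at the aquifer top: ψ = h − z = 731.97 − 654.43 = 77.54 m.
P = ρgψ = 1000 × 9.81 × 77.54 = 760667 Pa ≈ 761 kPa.

P ≈ 761 kPa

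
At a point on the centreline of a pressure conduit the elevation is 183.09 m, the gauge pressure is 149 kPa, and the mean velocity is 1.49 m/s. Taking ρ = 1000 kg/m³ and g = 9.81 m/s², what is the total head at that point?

Pressure head ψ = P/(ρg) = 149×1000 / (1000 × 9.81) = 15.19 m.
Velocity head = v²/(2g) = 1.49² / (2 × 9.81) = 0.113 m.
h = z + ψ + v²/(2g) = 183.09 + 15.19 + 0.113 = 198.39 m.

h ≈ 198.39 m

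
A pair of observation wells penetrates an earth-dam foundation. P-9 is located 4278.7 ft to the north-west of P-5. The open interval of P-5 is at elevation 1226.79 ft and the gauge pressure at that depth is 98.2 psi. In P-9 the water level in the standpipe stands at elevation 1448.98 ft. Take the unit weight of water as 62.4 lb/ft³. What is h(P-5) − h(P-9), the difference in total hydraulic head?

Δh ≈ 4.43 ft

Pressure head at P-5: ψ = 144·P/γ = 144 × 98.2 / 62.4 = 226.62 ft.
Total head at P-5: h = z + ψ = 1226.79 + 226.62 = 1453.41 ft.
Total head at P-9: h = 1448.98 ft (water level in the piezometer is the total head).
Head difference: h(P-5) − h(P-9) = 1453.41 − 1448.98 = 4.43 ft.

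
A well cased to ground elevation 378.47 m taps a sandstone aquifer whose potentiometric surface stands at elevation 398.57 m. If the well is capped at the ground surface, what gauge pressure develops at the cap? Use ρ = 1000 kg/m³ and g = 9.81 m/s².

P ≈ 197 kPa

Head above the cap: Δh = 398.57 − 378.47 = 20.10 m.
P = ρgΔh = 1000 × 9.81 × 20.10 = 197181 Pa ≈ 197 kPa.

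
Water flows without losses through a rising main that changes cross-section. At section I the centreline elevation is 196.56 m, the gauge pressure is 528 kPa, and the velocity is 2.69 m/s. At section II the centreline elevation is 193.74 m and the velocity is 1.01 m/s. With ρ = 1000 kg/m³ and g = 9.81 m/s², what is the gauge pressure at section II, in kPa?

P₂ ≈ 559 kPa

Pressure head at I: ψ₁ = P₁/(ρg) = 528×1000 / (1000 × 9.81) = 53.82 m.
Velocity heads: v₁²/2g = 2.69²/19.62 = 0.369 m; v₂²/2g = 1.01²/19.62 = 0.052 m.
Total head H = z₁ + ψ₁ + v₁²/2g = 196.56 + 53.82 + 0.369 = 250.75 m.
ψ₂ = H − z₂ − v₂²/2g = 250.75 − 193.74 − 0.052 = 56.96 m.
P₂ = ρgψ₂ = 1000 × 9.81 × 56.96 ≈ 559 kPa.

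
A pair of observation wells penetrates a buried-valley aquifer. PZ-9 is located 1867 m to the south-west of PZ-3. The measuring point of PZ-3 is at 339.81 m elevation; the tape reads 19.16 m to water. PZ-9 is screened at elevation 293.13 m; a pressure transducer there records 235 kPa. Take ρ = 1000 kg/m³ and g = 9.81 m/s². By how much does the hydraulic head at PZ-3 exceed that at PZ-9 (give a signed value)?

Total head at PZ-3: h = 339.81 − 19.16 = 320.65 m.
Pressure head at PZ-9: ψ = P/(ρg) = 235×1000 / (1000 × 9.81) = 23.96 m.
Total head at PZ-9: h = z + ψ = 293.13 + 23.96 = 317.09 m.
Head difference: h(PZ-3) − h(PZ-9) = 320.65 − 317.09 = 3.56 m.

Δh ≈ 3.56 m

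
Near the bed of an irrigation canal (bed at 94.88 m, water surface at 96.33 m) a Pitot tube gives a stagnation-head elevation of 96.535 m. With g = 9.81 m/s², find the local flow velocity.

Near the bed, under hydrostatic conditions, the piezometric head (z + ψ) equals the free-surface elevation, 96.33 m.
Velocity head = total − piezometric = 96.535 − 96.33 = 0.205 m.
v = √(2g·h_v) = √(2 × 9.81 × 0.205) = 2.01 m/s.

v ≈ 2.01 m/s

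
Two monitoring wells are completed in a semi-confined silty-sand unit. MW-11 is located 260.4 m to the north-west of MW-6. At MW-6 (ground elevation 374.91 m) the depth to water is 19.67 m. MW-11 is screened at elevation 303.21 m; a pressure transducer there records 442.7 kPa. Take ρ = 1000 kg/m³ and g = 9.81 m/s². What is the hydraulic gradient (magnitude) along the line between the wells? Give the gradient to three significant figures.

Total head at MW-6: h = 374.91 − 19.67 = 355.24 m.
Pressure head at MW-11: ψ = P/(ρg) = 442.7×1000 / (1000 × 9.81) = 45.13 m.
Total head at MW-11: h = z + ψ = 303.21 + 45.13 = 348.34 m.
Head difference: h(MW-6) − h(MW-11) = 355.24 − 348.34 = 6.90 m.
Hydraulic gradient: i = |Δh| / L = 6.90 / 260.4 = 0.0265.

i ≈ 0.0265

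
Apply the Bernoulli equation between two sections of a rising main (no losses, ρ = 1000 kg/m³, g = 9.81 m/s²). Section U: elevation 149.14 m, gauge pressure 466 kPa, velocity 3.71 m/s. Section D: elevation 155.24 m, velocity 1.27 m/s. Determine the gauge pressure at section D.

P₂ ≈ 412 kPa

Pressure head at U: ψ₁ = P₁/(ρg) = 466×1000 / (1000 × 9.81) = 47.50 m.
Velocity heads: v₁²/2g = 3.71²/19.62 = 0.702 m; v₂²/2g = 1.27²/19.62 = 0.082 m.
Total head H = z₁ + ψ₁ + v₁²/2g = 149.14 + 47.50 + 0.702 = 197.34 m.
ψ₂ = H − z₂ − v₂²/2g = 197.34 − 155.24 − 0.082 = 42.02 m.
P₂ = ρgψ₂ = 1000 × 9.81 × 42.02 ≈ 412 kPa.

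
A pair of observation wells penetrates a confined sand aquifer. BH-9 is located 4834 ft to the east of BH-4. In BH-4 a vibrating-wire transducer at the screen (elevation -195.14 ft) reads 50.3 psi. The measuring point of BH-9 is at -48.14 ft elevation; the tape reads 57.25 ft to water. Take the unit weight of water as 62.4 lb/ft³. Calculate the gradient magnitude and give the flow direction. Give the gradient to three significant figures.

i ≈ 0.00545; groundwater flows toward the east

Pressure head at BH-4: ψ = 144·P/γ = 144 × 50.3 / 62.4 = 116.08 ft.
Total head at BH-4: h = z + ψ = -195.14 + 116.08 = -79.06 ft.
Total head at BH-9: h = -48.14 − 57.25 = -105.39 ft.
Head difference: h(BH-4) − h(BH-9) = -79.06 − (-105.39) = 26.33 ft.
Hydraulic gradient: i = |Δh| / L = 26.33 / 4834 = 0.00545.
Flow is from higher to lower head: from BH-4 toward BH-9, i.e. toward the east.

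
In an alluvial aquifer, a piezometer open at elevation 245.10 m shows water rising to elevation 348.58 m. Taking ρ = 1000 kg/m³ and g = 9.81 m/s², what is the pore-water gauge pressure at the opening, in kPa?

Pressure head ψ = h − z = 348.58 − 245.10 = 103.48 m.
P = ρgψ = 1000 × 9.81 × 103.48 = 1015139 Pa ≈ 1020 kPa.

P ≈ 1020 kPa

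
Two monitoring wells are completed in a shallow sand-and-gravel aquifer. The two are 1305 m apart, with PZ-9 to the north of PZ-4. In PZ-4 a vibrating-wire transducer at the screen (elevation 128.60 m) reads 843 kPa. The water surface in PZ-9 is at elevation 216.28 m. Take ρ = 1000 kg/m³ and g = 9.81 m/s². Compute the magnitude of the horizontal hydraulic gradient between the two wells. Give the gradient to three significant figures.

Pressure head at PZ-4: ψ = P/(ρg) = 843×1000 / (1000 × 9.81) = 85.93 m.
Total head at PZ-4: h = z + ψ = 128.60 + 85.93 = 214.53 m.
Total head at PZ-9: h = 216.28 m (water level in the piezometer is the total head).
Head difference: h(PZ-4) − h(PZ-9) = 214.53 − 216.28 = -1.75 m.
Hydraulic gradient: i = |Δh| / L = 1.75 / 1305 = 0.00134.

i ≈ 0.00134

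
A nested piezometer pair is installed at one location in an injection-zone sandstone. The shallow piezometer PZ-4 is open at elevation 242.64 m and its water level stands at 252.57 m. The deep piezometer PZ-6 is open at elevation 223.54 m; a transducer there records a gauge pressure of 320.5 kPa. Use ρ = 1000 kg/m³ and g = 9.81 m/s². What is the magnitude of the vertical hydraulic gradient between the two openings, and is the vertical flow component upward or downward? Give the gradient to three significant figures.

|i_v| ≈ 0.191; vertical flow is upward

Total head at PZ-4: h = 252.57 m (water level in the standpipe).
Pressure head at PZ-6: ψ = P/(ρg) = 320.5×1000 / (1000 × 9.81) = 32.67 m.
Total head at PZ-6: h = z + ψ = 223.54 + 32.67 = 256.21 m.
Δh = h(PZ-4) − h(PZ-6) = 252.57 − 256.21 = -3.64 m.
Vertical separation Δz = 242.64 − 223.54 = 19.10 m.
|i_v| = |Δh| / Δz = 3.64 / 19.10 = 0.191.
Head is higher in the deep piezometer, so vertical flow is upward (discharge condition).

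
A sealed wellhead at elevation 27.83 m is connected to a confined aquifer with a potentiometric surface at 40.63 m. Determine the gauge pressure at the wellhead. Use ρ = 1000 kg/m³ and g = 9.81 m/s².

Head above the cap: Δh = 40.63 − 27.83 = 12.80 m.
P = ρgΔh = 1000 × 9.81 × 12.80 = 125568 Pa ≈ 126 kPa.

P ≈ 126 kPa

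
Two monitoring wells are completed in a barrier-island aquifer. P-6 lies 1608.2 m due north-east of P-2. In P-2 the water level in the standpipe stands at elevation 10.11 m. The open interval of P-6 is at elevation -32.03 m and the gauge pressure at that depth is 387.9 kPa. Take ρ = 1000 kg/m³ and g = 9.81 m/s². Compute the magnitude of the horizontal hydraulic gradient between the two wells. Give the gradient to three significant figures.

i ≈ 0.00162

Total head at P-2: h = 10.11 m (water level in the piezometer is the total head).
Pressure head at P-6: ψ = P/(ρg) = 387.9×1000 / (1000 × 9.81) = 39.54 m.
Total head at P-6: h = z + ψ = -32.03 + 39.54 = 7.51 m.
Head difference: h(P-2) − h(P-6) = 10.11 − 7.51 = 2.60 m.
Hydraulic gradient: i = |Δh| / L = 2.60 / 1608.2 = 0.00162.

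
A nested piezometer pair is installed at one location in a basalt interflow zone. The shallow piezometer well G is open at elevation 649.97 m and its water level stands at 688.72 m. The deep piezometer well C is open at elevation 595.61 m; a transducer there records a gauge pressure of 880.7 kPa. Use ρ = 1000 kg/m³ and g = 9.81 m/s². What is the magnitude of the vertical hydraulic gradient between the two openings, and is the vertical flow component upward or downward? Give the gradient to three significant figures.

Total head at well G: h = 688.72 m (water level in the standpipe).
Pressure head at well C: ψ = P/(ρg) = 880.7×1000 / (1000 × 9.81) = 89.78 m.
Total head at well C: h = z + ψ = 595.61 + 89.78 = 685.39 m.
Δh = h(well G) − h(well C) = 688.72 − 685.39 = 3.33 m.
Vertical separation Δz = 649.97 − 595.61 = 54.36 m.
|i_v| = |Δh| / Δz = 3.33 / 54.36 = 0.0613.
Head is higher in the shallow piezometer, so vertical flow is downward (recharge condition).

|i_v| ≈ 0.0613; vertical flow is downward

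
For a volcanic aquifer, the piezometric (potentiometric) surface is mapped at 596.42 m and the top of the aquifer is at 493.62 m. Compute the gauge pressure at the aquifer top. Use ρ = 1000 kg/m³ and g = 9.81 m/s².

P ≈ 1010 kPa

Pressure head at the aquifer top: ψ = h − z = 596.42 − 493.62 = 102.80 m.
P = ρgψ = 1000 × 9.81 × 102.80 = 1008468 Pa ≈ 1010 kPa.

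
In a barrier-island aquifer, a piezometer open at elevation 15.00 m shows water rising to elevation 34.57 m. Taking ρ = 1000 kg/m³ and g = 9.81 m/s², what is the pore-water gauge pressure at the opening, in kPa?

P ≈ 192 kPa

Pressure head ψ = h − z = 34.57 − 15.00 = 19.57 m.
P = ρgψ = 1000 × 9.81 × 19.57 = 191982 Pa ≈ 192 kPa.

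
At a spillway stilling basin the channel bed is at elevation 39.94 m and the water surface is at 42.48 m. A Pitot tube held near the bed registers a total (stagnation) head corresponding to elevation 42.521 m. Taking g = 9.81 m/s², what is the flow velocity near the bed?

v ≈ 0.897 m/s

Near the bed, under hydrostatic conditions, the piezometric head (z + ψ) equals the free-surface elevation, 42.48 m.
Velocity head = total − piezometric = 42.521 − 42.48 = 0.041 m.
v = √(2g·h_v) = √(2 × 9.81 × 0.041) = 0.897 m/s.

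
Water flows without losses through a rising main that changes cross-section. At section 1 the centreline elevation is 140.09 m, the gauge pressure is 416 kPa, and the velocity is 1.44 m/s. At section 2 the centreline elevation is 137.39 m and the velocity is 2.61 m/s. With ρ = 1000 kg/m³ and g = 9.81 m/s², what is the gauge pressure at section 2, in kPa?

P₂ ≈ 440 kPa

Pressure head at 1: ψ₁ = P₁/(ρg) = 416×1000 / (1000 × 9.81) = 42.41 m.
Velocity heads: v₁²/2g = 1.44²/19.62 = 0.106 m; v₂²/2g = 2.61²/19.62 = 0.347 m.
Total head H = z₁ + ψ₁ + v₁²/2g = 140.09 + 42.41 + 0.106 = 182.61 m.
ψ₂ = H − z₂ − v₂²/2g = 182.61 − 137.39 − 0.347 = 44.87 m.
P₂ = ρgψ₂ = 1000 × 9.81 × 44.87 ≈ 440 kPa.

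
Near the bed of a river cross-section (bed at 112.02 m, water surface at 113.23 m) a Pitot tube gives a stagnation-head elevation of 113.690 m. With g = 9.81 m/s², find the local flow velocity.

v ≈ 3.00 m/s

Near the bed, under hydrostatic conditions, the piezometric head (z + ψ) equals the free-surface elevation, 113.23 m.
Velocity head = total − piezometric = 113.690 − 113.23 = 0.460 m.
v = √(2g·h_v) = √(2 × 9.81 × 0.460) = 3.00 m/s.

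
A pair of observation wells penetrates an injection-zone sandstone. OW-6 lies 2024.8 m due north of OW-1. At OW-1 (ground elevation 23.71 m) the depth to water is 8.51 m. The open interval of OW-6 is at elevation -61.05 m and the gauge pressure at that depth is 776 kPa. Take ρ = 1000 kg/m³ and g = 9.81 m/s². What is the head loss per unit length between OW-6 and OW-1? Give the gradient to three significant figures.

i ≈ 0.00141 m/m

Total head at OW-1: h = 23.71 − 8.51 = 15.20 m.
Pressure head at OW-6: ψ = P/(ρg) = 776×1000 / (1000 × 9.81) = 79.10 m.
Total head at OW-6: h = z + ψ = -61.05 + 79.10 = 18.05 m.
Head difference: h(OW-1) − h(OW-6) = 15.20 − 18.05 = -2.85 m.
Hydraulic gradient: i = |Δh| / L = 2.85 / 2024.8 = 0.00141.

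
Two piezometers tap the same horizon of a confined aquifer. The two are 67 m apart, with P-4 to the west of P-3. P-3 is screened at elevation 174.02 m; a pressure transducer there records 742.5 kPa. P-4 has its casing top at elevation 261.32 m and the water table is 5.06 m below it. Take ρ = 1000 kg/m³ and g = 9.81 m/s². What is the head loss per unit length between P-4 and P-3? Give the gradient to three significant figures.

Pressure head at P-3: ψ = P/(ρg) = 742.5×1000 / (1000 × 9.81) = 75.69 m.
Total head at P-3: h = z + ψ = 174.02 + 75.69 = 249.71 m.
Total head at P-4: h = 261.32 − 5.06 = 256.26 m.
Head difference: h(P-3) − h(P-4) = 249.71 − 256.26 = -6.55 m.
Hydraulic gradient: i = |Δh| / L = 6.55 / 67 = 0.0978.

i ≈ 0.0978 m/m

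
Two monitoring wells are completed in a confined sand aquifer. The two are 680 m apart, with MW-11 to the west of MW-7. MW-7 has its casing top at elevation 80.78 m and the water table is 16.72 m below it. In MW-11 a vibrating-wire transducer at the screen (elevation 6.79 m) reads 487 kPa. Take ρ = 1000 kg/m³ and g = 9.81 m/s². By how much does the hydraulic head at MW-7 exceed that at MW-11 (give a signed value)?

Δh ≈ 7.63 m

Total head at MW-7: h = 80.78 − 16.72 = 64.06 m.
Pressure head at MW-11: ψ = P/(ρg) = 487×1000 / (1000 × 9.81) = 49.64 m.
Total head at MW-11: h = z + ψ = 6.79 + 49.64 = 56.43 m.
Head difference: h(MW-7) − h(MW-11) = 64.06 − 56.43 = 7.63 m.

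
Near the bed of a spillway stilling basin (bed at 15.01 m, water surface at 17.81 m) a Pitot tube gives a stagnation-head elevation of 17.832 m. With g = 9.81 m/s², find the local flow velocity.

v ≈ 0.657 m/s

Near the bed, under hydrostatic conditions, the piezometric head (z + ψ) equals the free-surface elevation, 17.81 m.
Velocity head = total − piezometric = 17.832 − 17.81 = 0.022 m.
v = √(2g·h_v) = √(2 × 9.81 × 0.022) = 0.657 m/s.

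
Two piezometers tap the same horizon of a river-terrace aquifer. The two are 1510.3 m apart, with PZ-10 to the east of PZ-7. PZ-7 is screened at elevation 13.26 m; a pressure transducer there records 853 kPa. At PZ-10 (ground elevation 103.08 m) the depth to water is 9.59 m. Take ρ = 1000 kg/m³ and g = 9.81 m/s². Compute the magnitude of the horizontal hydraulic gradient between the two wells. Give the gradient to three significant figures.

i ≈ 0.00445

Pressure head at PZ-7: ψ = P/(ρg) = 853×1000 / (1000 × 9.81) = 86.95 m.
Total head at PZ-7: h = z + ψ = 13.26 + 86.95 = 100.21 m.
Total head at PZ-10: h = 103.08 − 9.59 = 93.49 m.
Head difference: h(PZ-7) − h(PZ-10) = 100.21 − 93.49 = 6.72 m.
Hydraulic gradient: i = |Δh| / L = 6.72 / 1510.3 = 0.00445.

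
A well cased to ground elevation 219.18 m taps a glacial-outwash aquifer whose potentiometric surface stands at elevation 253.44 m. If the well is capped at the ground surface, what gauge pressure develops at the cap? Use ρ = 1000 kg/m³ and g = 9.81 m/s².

Head above the cap: Δh = 253.44 − 219.18 = 34.26 m.
P = ρgΔh = 1000 × 9.81 × 34.26 = 336091 Pa ≈ 336 kPa.

P ≈ 336 kPa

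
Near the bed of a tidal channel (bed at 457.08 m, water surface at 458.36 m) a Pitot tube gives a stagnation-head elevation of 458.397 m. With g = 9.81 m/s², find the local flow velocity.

v ≈ 0.852 m/s

Near the bed, under hydrostatic conditions, the piezometric head (z + ψ) equals the free-surface elevation, 458.36 m.
Velocity head = total − piezometric = 458.397 − 458.36 = 0.037 m.
v = √(2g·h_v) = √(2 × 9.81 × 0.037) = 0.852 m/s.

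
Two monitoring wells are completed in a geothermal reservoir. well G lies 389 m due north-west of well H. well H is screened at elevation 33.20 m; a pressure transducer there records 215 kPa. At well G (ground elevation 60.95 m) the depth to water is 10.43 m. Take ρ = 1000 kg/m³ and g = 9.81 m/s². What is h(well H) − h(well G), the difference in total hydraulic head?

Δh ≈ 4.60 m

Pressure head at well H: ψ = P/(ρg) = 215×1000 / (1000 × 9.81) = 21.92 m.
Total head at well H: h = z + ψ = 33.20 + 21.92 = 55.12 m.
Total head at well G: h = 60.95 − 10.43 = 50.52 m.
Head difference: h(well H) − h(well G) = 55.12 − 50.52 = 4.60 m.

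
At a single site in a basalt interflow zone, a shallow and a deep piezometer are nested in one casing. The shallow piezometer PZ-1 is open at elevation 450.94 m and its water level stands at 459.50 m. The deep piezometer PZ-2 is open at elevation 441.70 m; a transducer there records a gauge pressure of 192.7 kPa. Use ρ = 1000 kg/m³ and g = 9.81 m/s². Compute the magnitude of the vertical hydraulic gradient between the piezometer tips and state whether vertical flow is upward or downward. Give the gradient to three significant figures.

Total head at PZ-1: h = 459.50 m (water level in the standpipe).
Pressure head at PZ-2: ψ = P/(ρg) = 192.7×1000 / (1000 × 9.81) = 19.64 m.
Total head at PZ-2: h = z + ψ = 441.70 + 19.64 = 461.34 m.
Δh = h(PZ-1) − h(PZ-2) = 459.50 − 461.34 = -1.84 m.
Vertical separation Δz = 450.94 − 441.70 = 9.24 m.
|i_v| = |Δh| / Δz = 1.84 / 9.24 = 0.199.
Head is higher in the deep piezometer, so vertical flow is upward (discharge condition).

|i_v| ≈ 0.199; vertical flow is upward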